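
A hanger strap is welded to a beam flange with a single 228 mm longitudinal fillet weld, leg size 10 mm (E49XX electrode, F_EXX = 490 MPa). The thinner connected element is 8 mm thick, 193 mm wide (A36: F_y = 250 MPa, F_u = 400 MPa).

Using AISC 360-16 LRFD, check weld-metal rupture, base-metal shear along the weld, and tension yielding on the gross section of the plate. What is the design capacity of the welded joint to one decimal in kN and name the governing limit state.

Weld metal: throat = 0.707×10 = 7.07 mm, L = 228 mm. φR_n = 0.75 × 0.6 × 490 × 7.07 × 228 = 355.4 kN.
Base metal shear (8 mm plate): yield φR_n = 1.0×0.6×250×8×228 = 273.6 kN; rupture φR_n = 0.75×0.6×400×8×228 = 328.3 kN; take 273.6 kN (yield).
Tension yield (gross): A_g = 193×8 = 1544 mm². φR_n = 0.90 × 250 × 1544 = 347.4 kN.
Governing: min(355.4, 273.6, 347.4) = 273.6 kN → base-metal shear.

273.6 kN (base-metal shear governs)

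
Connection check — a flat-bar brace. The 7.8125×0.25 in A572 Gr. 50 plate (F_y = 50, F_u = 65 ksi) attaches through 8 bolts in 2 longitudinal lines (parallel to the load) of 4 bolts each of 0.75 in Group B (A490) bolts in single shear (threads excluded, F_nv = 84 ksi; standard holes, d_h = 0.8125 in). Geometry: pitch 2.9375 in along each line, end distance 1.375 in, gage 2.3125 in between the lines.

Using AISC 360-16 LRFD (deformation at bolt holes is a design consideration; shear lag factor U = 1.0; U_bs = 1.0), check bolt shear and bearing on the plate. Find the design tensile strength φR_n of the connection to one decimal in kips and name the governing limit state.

160.0 kips (bearing governs)

Bolt shear: A_b = π(0.75)²/4 = 0.44179 in². φR_n = 0.75 × 84 × 0.44179 × 8 × 1 = 222.7 kips.
Bearing (0.25 in plate, F_u = 65 ksi): end bolts L_c = 1.375 − 0.8125/2 = 0.96875, R_n = min(1.2×0.96875×0.25×65, 2.4×0.75×0.25×65) = 18.891 kips/bolt; interior L_c = 2.9375 − 0.8125 = 2.125, R_n = 29.25 kips/bolt. φR_n = 0.75 × (2×18.891 + 6×29.25) = 160.0 kips.
Governing: min(222.7, 160.0) = 160.0 kips → bearing.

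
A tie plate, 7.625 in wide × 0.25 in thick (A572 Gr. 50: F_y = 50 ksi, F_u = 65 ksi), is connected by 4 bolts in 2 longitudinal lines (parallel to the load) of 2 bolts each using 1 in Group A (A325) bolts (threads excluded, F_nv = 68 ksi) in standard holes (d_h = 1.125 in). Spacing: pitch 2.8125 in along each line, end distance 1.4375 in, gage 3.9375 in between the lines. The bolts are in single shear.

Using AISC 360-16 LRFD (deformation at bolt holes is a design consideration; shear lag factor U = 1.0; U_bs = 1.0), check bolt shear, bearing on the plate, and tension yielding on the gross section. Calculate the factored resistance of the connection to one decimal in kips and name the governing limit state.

Bolt shear: A_b = π(1)²/4 = 0.7854 in². φR_n = 0.75 × 68 × 0.7854 × 4 × 1 = 160.2 kips.
Bearing (0.25 in plate, F_u = 65 ksi): end bolts L_c = 1.4375 − 1.125/2 = 0.875, R_n = min(1.2×0.875×0.25×65, 2.4×1×0.25×65) = 17.063 kips/bolt; interior L_c = 2.8125 − 1.125 = 1.6875, R_n = 32.906 kips/bolt. φR_n = 0.75 × (2×17.063 + 2×32.906) = 75.0 kips.
Tension yield (gross): A_g = 7.625×0.25 = 1.9063 in². φR_n = 0.90 × 50 × 1.9063 = 85.8 kips.
Governing: min(160.2, 75.0, 85.8) = 75.0 kips → bearing.

75.0 kips (bearing governs)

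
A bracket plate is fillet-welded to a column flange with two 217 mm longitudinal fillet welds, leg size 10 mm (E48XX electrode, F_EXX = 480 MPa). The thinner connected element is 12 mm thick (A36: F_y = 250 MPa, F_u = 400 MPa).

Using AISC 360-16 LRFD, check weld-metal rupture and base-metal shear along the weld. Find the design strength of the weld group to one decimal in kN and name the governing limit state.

Weld metal: throat = 0.707×10 = 7.07 mm, L = 2×217 = 434 mm. φR_n = 0.75 × 0.6 × 480 × 7.07 × 434 = 662.8 kN.
Base metal shear (12 mm plate): yield φR_n = 1.0×0.6×250×12×434 = 781.2 kN; rupture φR_n = 0.75×0.6×400×12×434 = 937.4 kN; take 781.2 kN (yield).
Governing: min(662.8, 781.2) = 662.8 kN → weld metal.

662.8 kN (weld metal governs)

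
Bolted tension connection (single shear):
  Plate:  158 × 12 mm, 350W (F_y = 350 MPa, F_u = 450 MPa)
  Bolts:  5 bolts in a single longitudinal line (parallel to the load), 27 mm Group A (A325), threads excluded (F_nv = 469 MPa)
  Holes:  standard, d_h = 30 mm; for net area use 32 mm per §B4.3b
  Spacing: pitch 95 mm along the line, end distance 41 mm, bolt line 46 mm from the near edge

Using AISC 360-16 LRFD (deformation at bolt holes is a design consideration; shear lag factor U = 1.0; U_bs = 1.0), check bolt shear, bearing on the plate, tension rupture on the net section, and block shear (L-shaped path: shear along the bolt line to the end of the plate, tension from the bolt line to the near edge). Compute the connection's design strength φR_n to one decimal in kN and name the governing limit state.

510.3 kN (net-section rupture governs)

Bolt shear: A_b = π(27)²/4 = 572.56 mm². φR_n = 0.75 × 469 × 572.56 × 5 × 1 = 1007.0 kN.
Bearing (12 mm plate, F_u = 450 MPa): end bolts L_c = 41 − 30/2 = 26, R_n = min(1.2×26×12×450, 2.4×27×12×450) = 168.48 kN/bolt; interior L_c = 95 − 30 = 65, R_n = 349.92 kN/bolt. φR_n = 0.75 × (1×168.48 + 4×349.92) = 1176.1 kN.
Tension rupture (net): A_n = (158 − 1×32)×12 = 1512 mm² (U = 1.0, A_e = A_n). φR_n = 0.75 × 450 × 1512 = 510.3 kN.
Block shear: shear path 1×[41+4×95] = 1×421 mm, A_gv = 5052, A_nv = 1×(421 − 4.5×32)×12 = 3324 mm²; tension to near edge: (46 − 0.5×32)×12 = 360 mm². R_n = min(0.6×450×3324, 0.6×350×5052) + 1.0×450×360 = min(897.48, 1060.9) + 162 = 1059.5 kN. φR_n = 0.75 × 1059.5 = 794.6 kN.
Governing: min(1007.0, 1176.1, 510.3, 794.6) = 510.3 kN → net-section rupture.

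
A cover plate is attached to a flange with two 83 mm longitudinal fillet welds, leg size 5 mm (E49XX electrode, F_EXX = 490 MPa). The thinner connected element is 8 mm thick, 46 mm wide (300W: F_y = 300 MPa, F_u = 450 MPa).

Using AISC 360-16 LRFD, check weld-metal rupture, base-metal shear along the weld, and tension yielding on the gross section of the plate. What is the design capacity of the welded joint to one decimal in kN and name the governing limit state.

Weld metal: throat = 0.707×5 = 3.535 mm, L = 2×83 = 166 mm. φR_n = 0.75 × 0.6 × 490 × 3.535 × 166 = 129.4 kN.
Base metal shear (8 mm plate): yield φR_n = 1.0×0.6×300×8×166 = 239.0 kN; rupture φR_n = 0.75×0.6×450×8×166 = 268.9 kN; take 239.0 kN (yield).
Tension yield (gross): A_g = 46×8 = 368 mm². φR_n = 0.90 × 300 × 368 = 99.4 kN.
Governing: min(129.4, 239.0, 99.4) = 99.4 kN → gross-section yield.

99.4 kN (gross-section yield governs)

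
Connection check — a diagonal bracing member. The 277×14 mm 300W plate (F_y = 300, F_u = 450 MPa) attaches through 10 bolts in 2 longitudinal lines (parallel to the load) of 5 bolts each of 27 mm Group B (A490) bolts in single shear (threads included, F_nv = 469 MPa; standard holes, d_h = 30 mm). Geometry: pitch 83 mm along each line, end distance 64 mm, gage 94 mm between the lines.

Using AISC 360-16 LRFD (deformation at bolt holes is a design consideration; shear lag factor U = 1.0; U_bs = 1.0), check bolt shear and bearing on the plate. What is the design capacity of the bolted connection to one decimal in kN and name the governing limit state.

Bolt shear: A_b = π(27)²/4 = 572.56 mm². φR_n = 0.75 × 469 × 572.56 × 10 × 1 = 2014.0 kN.
Bearing (14 mm plate, F_u = 450 MPa): end bolts L_c = 64 − 30/2 = 49, R_n = min(1.2×49×14×450, 2.4×27×14×450) = 370.44 kN/bolt; interior L_c = 83 − 30 = 53, R_n = 400.68 kN/bolt. φR_n = 0.75 × (2×370.44 + 8×400.68) = 2959.7 kN.
Governing: min(2014.0, 2959.7) = 2014.0 kN → bolt shear.

2014.0 kN (bolt shear governs)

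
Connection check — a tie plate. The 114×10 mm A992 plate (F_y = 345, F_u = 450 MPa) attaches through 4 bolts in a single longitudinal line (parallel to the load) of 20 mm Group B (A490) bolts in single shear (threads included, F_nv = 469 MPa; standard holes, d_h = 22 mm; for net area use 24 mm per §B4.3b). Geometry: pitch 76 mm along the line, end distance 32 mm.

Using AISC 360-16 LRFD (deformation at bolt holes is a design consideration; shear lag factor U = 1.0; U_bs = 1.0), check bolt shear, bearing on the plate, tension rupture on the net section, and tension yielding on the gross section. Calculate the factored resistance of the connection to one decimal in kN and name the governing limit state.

303.8 kN (net-section rupture governs)

Bolt shear: A_b = π(20)²/4 = 314.16 mm². φR_n = 0.75 × 469 × 314.16 × 4 × 1 = 442.0 kN.
Bearing (10 mm plate, F_u = 450 MPa): end bolts L_c = 32 − 22/2 = 21, R_n = min(1.2×21×10×450, 2.4×20×10×450) = 113.4 kN/bolt; interior L_c = 76 − 22 = 54, R_n = 216 kN/bolt. φR_n = 0.75 × (1×113.4 + 3×216) = 571.1 kN.
Tension rupture (net): A_n = (114 − 1×24)×10 = 900 mm² (U = 1.0, A_e = A_n). φR_n = 0.75 × 450 × 900 = 303.8 kN.
Tension yield (gross): A_g = 114×10 = 1140 mm². φR_n = 0.90 × 345 × 1140 = 354.0 kN.
Governing: min(442.0, 571.1, 303.8, 354.0) = 303.8 kN → net-section rupture.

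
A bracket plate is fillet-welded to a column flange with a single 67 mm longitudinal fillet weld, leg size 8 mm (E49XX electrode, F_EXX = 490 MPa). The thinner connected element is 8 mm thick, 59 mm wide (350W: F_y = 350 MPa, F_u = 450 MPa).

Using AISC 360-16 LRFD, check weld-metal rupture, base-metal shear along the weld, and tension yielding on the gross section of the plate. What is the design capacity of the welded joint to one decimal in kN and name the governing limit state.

83.6 kN (weld metal governs)

Weld metal: throat = 0.707×8 = 5.656 mm, L = 67 mm. φR_n = 0.75 × 0.6 × 490 × 5.656 × 67 = 83.6 kN.
Base metal shear (8 mm plate): yield φR_n = 1.0×0.6×350×8×67 = 112.6 kN; rupture φR_n = 0.75×0.6×450×8×67 = 108.5 kN; take 108.5 kN (rupture).
Tension yield (gross): A_g = 59×8 = 472 mm². φR_n = 0.90 × 350 × 472 = 148.7 kN.
Governing: min(83.6, 108.5, 148.7) = 83.6 kN → weld metal.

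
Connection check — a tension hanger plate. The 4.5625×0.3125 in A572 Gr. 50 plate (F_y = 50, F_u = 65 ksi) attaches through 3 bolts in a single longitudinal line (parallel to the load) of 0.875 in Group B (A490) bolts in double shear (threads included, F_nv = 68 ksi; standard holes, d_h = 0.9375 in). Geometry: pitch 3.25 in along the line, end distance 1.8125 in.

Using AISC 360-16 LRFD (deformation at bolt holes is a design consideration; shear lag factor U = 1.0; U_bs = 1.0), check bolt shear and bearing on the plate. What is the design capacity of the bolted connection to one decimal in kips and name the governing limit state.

Bolt shear: A_b = π(0.875)²/4 = 0.60132 in². φR_n = 0.75 × 68 × 0.60132 × 3 × 2 = 184.0 kips.
Bearing (0.3125 in plate, F_u = 65 ksi): end bolts L_c = 1.8125 − 0.9375/2 = 1.34375, R_n = min(1.2×1.34375×0.3125×65, 2.4×0.875×0.3125×65) = 32.754 kips/bolt; interior L_c = 3.25 − 0.9375 = 2.3125, R_n = 42.656 kips/bolt. φR_n = 0.75 × (1×32.754 + 2×42.656) = 88.5 kips.
Governing: min(184.0, 88.5) = 88.5 kips → bearing.

88.5 kips (bearing governs)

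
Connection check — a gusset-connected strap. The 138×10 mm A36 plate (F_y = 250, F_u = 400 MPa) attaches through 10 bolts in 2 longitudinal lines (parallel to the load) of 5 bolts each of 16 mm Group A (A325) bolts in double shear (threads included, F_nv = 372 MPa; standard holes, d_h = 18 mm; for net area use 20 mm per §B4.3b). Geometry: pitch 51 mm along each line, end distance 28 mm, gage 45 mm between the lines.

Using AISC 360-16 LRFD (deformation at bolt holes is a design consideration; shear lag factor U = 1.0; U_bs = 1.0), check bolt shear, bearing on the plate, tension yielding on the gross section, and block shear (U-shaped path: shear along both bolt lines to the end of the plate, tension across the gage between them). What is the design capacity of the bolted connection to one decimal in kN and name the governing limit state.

Bolt shear: A_b = π(16)²/4 = 201.06 mm². φR_n = 0.75 × 372 × 201.06 × 10 × 2 = 1121.9 kN.
Bearing (10 mm plate, F_u = 400 MPa): end bolts L_c = 28 − 18/2 = 19, R_n = min(1.2×19×10×400, 2.4×16×10×400) = 91.2 kN/bolt; interior L_c = 51 − 18 = 33, R_n = 153.6 kN/bolt. φR_n = 0.75 × (2×91.2 + 8×153.6) = 1058.4 kN.
Tension yield (gross): A_g = 138×10 = 1380 mm². φR_n = 0.90 × 250 × 1380 = 310.5 kN.
Block shear: shear path 2×[28+4×51] = 2×232 mm, A_gv = 4640, A_nv = 2×(232 − 4.5×20)×10 = 2840 mm²; tension across gage: (45 − 1×20)×10 = 250 mm². R_n = min(0.6×400×2840, 0.6×250×4640) + 1.0×400×250 = min(681.6, 696) + 100 = 781.6 kN. φR_n = 0.75 × 781.6 = 586.2 kN.
Governing: min(1121.9, 1058.4, 310.5, 586.2) = 310.5 kN → gross-section yield.

310.5 kN (gross-section yield governs)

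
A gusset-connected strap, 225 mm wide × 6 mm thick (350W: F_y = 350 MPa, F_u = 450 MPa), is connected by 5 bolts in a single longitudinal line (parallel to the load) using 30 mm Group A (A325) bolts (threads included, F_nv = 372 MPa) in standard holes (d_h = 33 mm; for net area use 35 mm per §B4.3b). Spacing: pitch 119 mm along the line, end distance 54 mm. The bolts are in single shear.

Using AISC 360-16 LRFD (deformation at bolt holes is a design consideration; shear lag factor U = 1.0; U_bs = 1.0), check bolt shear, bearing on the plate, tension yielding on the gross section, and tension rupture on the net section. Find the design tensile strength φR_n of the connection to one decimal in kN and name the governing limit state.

Bolt shear: A_b = π(30)²/4 = 706.86 mm². φR_n = 0.75 × 372 × 706.86 × 5 × 1 = 986.1 kN.
Bearing (6 mm plate, F_u = 450 MPa): end bolts L_c = 54 − 33/2 = 37.5, R_n = min(1.2×37.5×6×450, 2.4×30×6×450) = 121.5 kN/bolt; interior L_c = 119 − 33 = 86, R_n = 194.4 kN/bolt. φR_n = 0.75 × (1×121.5 + 4×194.4) = 674.3 kN.
Tension yield (gross): A_g = 225×6 = 1350 mm². φR_n = 0.90 × 350 × 1350 = 425.3 kN.
Tension rupture (net): A_n = (225 − 1×35)×6 = 1140 mm² (U = 1.0, A_e = A_n). φR_n = 0.75 × 450 × 1140 = 384.8 kN.
Governing: min(986.1, 674.3, 425.3, 384.8) = 384.8 kN → net-section rupture.

384.8 kN (net-section rupture governs)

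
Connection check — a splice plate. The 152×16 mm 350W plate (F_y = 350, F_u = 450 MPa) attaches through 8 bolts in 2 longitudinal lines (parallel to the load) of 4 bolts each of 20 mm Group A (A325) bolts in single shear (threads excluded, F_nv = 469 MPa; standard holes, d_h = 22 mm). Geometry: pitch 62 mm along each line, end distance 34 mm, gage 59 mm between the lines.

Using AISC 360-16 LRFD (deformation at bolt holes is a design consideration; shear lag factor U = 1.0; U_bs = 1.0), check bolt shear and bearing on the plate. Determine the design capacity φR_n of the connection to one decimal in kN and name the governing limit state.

884.0 kN (bolt shear governs)

Bolt shear: A_b = π(20)²/4 = 314.16 mm². φR_n = 0.75 × 469 × 314.16 × 8 × 1 = 884.0 kN.
Bearing (16 mm plate, F_u = 450 MPa): end bolts L_c = 34 − 22/2 = 23, R_n = min(1.2×23×16×450, 2.4×20×16×450) = 198.72 kN/bolt; interior L_c = 62 − 22 = 40, R_n = 345.6 kN/bolt. φR_n = 0.75 × (2×198.72 + 6×345.6) = 1853.3 kN.
Governing: min(884.0, 1853.3) = 884.0 kN → bolt shear.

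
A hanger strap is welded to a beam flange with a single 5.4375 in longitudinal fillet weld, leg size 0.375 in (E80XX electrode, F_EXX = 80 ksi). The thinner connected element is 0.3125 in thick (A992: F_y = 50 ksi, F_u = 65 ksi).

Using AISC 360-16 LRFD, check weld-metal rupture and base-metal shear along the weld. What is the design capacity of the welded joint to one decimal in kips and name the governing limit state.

Weld metal: throat = 0.707×0.375 = 0.26513 in, L = 5.4375 in. φR_n = 0.75 × 0.6 × 80 × 0.26513 × 5.4375 = 51.9 kips.
Base metal shear (0.3125 in plate): yield φR_n = 1.0×0.6×50×0.3125×5.4375 = 51.0 kips; rupture φR_n = 0.75×0.6×65×0.3125×5.4375 = 49.7 kips; take 49.7 kips (rupture).
Governing: min(51.9, 49.7) = 49.7 kips → base-metal shear.

49.7 kips (base-metal shear governs)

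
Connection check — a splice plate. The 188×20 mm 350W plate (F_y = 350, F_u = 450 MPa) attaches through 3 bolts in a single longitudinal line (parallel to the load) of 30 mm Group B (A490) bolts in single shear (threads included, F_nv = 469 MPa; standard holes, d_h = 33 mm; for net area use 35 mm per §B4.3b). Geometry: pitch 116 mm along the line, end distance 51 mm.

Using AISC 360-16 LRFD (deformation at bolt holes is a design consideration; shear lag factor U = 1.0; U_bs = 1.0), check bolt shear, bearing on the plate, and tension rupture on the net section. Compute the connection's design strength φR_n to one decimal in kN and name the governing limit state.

745.9 kN (bolt shear governs)

Bolt shear: A_b = π(30)²/4 = 706.86 mm². φR_n = 0.75 × 469 × 706.86 × 3 × 1 = 745.9 kN.
Bearing (20 mm plate, F_u = 450 MPa): end bolts L_c = 51 − 33/2 = 34.5, R_n = min(1.2×34.5×20×450, 2.4×30×20×450) = 372.6 kN/bolt; interior L_c = 116 − 33 = 83, R_n = 648 kN/bolt. φR_n = 0.75 × (1×372.6 + 2×648) = 1251.5 kN.
Tension rupture (net): A_n = (188 − 1×35)×20 = 3060 mm² (U = 1.0, A_e = A_n). φR_n = 0.75 × 450 × 3060 = 1032.8 kN.
Governing: min(745.9, 1251.5, 1032.8) = 745.9 kN → bolt shear.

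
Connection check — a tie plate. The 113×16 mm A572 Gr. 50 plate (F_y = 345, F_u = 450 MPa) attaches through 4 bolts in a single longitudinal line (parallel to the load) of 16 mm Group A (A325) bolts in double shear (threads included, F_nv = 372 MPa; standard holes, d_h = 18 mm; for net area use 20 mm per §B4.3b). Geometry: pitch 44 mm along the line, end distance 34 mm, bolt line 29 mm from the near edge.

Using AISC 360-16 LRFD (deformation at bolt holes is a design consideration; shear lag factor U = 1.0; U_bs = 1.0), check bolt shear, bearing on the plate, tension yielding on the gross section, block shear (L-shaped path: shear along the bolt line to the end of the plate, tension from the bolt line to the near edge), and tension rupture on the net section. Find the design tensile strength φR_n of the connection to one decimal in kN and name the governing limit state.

Bolt shear: A_b = π(16)²/4 = 201.06 mm². φR_n = 0.75 × 372 × 201.06 × 4 × 2 = 448.8 kN.
Bearing (16 mm plate, F_u = 450 MPa): end bolts L_c = 34 − 18/2 = 25, R_n = min(1.2×25×16×450, 2.4×16×16×450) = 216 kN/bolt; interior L_c = 44 − 18 = 26, R_n = 224.64 kN/bolt. φR_n = 0.75 × (1×216 + 3×224.64) = 667.4 kN.
Tension yield (gross): A_g = 113×16 = 1808 mm². φR_n = 0.90 × 345 × 1808 = 561.4 kN.
Block shear: shear path 1×[34+3×44] = 1×166 mm, A_gv = 2656, A_nv = 1×(166 − 3.5×20)×16 = 1536 mm²; tension to near edge: (29 − 0.5×20)×16 = 304 mm². R_n = min(0.6×450×1536, 0.6×345×2656) + 1.0×450×304 = min(414.72, 549.79) + 136.8 = 551.52 kN. φR_n = 0.75 × 551.52 = 413.6 kN.
Tension rupture (net): A_n = (113 − 1×20)×16 = 1488 mm² (U = 1.0, A_e = A_n). φR_n = 0.75 × 450 × 1488 = 502.2 kN.
Governing: min(448.8, 667.4, 561.4, 413.6, 502.2) = 413.6 kN → block shear.

413.6 kN (block shear governs)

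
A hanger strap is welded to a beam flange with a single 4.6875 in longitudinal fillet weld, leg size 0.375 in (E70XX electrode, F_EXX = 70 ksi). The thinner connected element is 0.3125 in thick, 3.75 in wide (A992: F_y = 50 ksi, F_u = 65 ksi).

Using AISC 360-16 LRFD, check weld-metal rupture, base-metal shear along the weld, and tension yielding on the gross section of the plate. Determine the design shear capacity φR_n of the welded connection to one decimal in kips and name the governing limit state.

Weld metal: throat = 0.707×0.375 = 0.26513 in, L = 4.6875 in. φR_n = 0.75 × 0.6 × 70 × 0.26513 × 4.6875 = 39.1 kips.
Base metal shear (0.3125 in plate): yield φR_n = 1.0×0.6×50×0.3125×4.6875 = 43.9 kips; rupture φR_n = 0.75×0.6×65×0.3125×4.6875 = 42.8 kips; take 42.8 kips (rupture).
Tension yield (gross): A_g = 3.75×0.3125 = 1.1719 in². φR_n = 0.90 × 50 × 1.1719 = 52.7 kips.
Governing: min(39.1, 42.8, 52.7) = 39.1 kips → weld metal.

39.1 kips (weld metal governs)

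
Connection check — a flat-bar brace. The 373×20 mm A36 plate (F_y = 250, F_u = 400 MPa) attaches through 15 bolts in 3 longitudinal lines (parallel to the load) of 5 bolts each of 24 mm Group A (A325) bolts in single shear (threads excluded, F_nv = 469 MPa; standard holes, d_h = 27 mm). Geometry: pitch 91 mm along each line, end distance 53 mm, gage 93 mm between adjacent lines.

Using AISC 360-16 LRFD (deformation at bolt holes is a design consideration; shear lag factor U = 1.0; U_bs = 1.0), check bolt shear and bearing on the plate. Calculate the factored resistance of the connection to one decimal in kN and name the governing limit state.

Bolt shear: A_b = π(24)²/4 = 452.39 mm². φR_n = 0.75 × 469 × 452.39 × 15 × 1 = 2386.9 kN.
Bearing (20 mm plate, F_u = 400 MPa): end bolts L_c = 53 − 27/2 = 39.5, R_n = min(1.2×39.5×20×400, 2.4×24×20×400) = 379.2 kN/bolt; interior L_c = 91 − 27 = 64, R_n = 460.8 kN/bolt. φR_n = 0.75 × (3×379.2 + 12×460.8) = 5000.4 kN.
Governing: min(2386.9, 5000.4) = 2386.9 kN → bolt shear.

2386.9 kN (bolt shear governs)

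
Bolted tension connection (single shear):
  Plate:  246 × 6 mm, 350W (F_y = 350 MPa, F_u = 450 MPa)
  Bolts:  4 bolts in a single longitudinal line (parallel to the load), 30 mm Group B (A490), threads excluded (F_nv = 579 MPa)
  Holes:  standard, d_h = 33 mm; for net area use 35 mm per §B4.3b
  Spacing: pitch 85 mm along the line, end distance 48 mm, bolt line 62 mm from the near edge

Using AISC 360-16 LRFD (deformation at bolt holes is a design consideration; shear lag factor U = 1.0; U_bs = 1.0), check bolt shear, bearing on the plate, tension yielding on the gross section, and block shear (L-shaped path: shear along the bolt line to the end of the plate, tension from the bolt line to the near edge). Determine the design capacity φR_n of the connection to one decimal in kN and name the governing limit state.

309.4 kN (block shear governs)

Bolt shear: A_b = π(30)²/4 = 706.86 mm². φR_n = 0.75 × 579 × 706.86 × 4 × 1 = 1227.8 kN.
Bearing (6 mm plate, F_u = 450 MPa): end bolts L_c = 48 − 33/2 = 31.5, R_n = min(1.2×31.5×6×450, 2.4×30×6×450) = 102.06 kN/bolt; interior L_c = 85 − 33 = 52, R_n = 168.48 kN/bolt. φR_n = 0.75 × (1×102.06 + 3×168.48) = 455.6 kN.
Tension yield (gross): A_g = 246×6 = 1476 mm². φR_n = 0.90 × 350 × 1476 = 464.9 kN.
Block shear: shear path 1×[48+3×85] = 1×303 mm, A_gv = 1818, A_nv = 1×(303 − 3.5×35)×6 = 1083 mm²; tension to near edge: (62 − 0.5×35)×6 = 267 mm². R_n = min(0.6×450×1083, 0.6×350×1818) + 1.0×450×267 = min(292.41, 381.78) + 120.15 = 412.56 kN. φR_n = 0.75 × 412.56 = 309.4 kN.
Governing: min(1227.8, 455.6, 464.9, 309.4) = 309.4 kN → block shear.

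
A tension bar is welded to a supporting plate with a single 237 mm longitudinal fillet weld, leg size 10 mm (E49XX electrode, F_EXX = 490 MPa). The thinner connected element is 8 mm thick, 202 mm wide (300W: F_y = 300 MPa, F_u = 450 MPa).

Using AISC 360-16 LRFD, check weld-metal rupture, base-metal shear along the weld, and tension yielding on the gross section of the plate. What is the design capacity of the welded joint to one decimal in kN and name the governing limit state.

341.3 kN (base-metal shear governs)

Weld metal: throat = 0.707×10 = 7.07 mm, L = 237 mm. φR_n = 0.75 × 0.6 × 490 × 7.07 × 237 = 369.5 kN.
Base metal shear (8 mm plate): yield φR_n = 1.0×0.6×300×8×237 = 341.3 kN; rupture φR_n = 0.75×0.6×450×8×237 = 383.9 kN; take 341.3 kN (yield).
Tension yield (gross): A_g = 202×8 = 1616 mm². φR_n = 0.90 × 300 × 1616 = 436.3 kN.
Governing: min(369.5, 341.3, 436.3) = 341.3 kN → base-metal shear.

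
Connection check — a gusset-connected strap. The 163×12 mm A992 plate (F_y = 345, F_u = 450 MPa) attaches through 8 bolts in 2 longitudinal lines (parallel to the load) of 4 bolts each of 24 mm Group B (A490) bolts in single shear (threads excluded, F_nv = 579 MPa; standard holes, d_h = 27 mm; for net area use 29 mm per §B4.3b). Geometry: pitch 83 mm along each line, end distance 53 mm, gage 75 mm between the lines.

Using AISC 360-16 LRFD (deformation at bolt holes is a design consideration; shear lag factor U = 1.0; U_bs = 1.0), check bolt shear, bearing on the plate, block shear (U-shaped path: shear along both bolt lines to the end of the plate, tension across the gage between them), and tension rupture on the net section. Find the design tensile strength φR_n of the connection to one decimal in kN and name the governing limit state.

425.3 kN (net-section rupture governs)

Bolt shear: A_b = π(24)²/4 = 452.39 mm². φR_n = 0.75 × 579 × 452.39 × 8 × 1 = 1571.6 kN.
Bearing (12 mm plate, F_u = 450 MPa): end bolts L_c = 53 − 27/2 = 39.5, R_n = min(1.2×39.5×12×450, 2.4×24×12×450) = 255.96 kN/bolt; interior L_c = 83 − 27 = 56, R_n = 311.04 kN/bolt. φR_n = 0.75 × (2×255.96 + 6×311.04) = 1783.6 kN.
Block shear: shear path 2×[53+3×83] = 2×302 mm, A_gv = 7248, A_nv = 2×(302 − 3.5×29)×12 = 4812 mm²; tension across gage: (75 − 1×29)×12 = 552 mm². R_n = min(0.6×450×4812, 0.6×345×7248) + 1.0×450×552 = min(1299.2, 1500.3) + 248.4 = 1547.6 kN. φR_n = 0.75 × 1547.6 = 1160.7 kN.
Tension rupture (net): A_n = (163 − 2×29)×12 = 1260 mm² (U = 1.0, A_e = A_n). φR_n = 0.75 × 450 × 1260 = 425.3 kN.
Governing: min(1571.6, 1783.6, 1160.7, 425.3) = 425.3 kN → net-section rupture.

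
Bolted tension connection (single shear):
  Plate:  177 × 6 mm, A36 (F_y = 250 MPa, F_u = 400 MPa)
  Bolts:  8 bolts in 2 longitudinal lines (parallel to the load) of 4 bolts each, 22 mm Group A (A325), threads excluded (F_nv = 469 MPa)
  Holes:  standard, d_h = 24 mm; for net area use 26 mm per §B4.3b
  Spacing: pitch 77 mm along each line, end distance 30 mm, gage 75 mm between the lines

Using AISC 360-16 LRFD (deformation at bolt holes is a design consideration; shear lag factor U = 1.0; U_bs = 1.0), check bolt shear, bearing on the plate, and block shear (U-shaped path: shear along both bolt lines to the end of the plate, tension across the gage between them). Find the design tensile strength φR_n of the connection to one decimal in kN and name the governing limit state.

Bolt shear: A_b = π(22)²/4 = 380.13 mm². φR_n = 0.75 × 469 × 380.13 × 8 × 1 = 1069.7 kN.
Bearing (6 mm plate, F_u = 400 MPa): end bolts L_c = 30 − 24/2 = 18, R_n = min(1.2×18×6×400, 2.4×22×6×400) = 51.84 kN/bolt; interior L_c = 77 − 24 = 53, R_n = 126.72 kN/bolt. φR_n = 0.75 × (2×51.84 + 6×126.72) = 648.0 kN.
Block shear: shear path 2×[30+3×77] = 2×261 mm, A_gv = 3132, A_nv = 2×(261 − 3.5×26)×6 = 2040 mm²; tension across gage: (75 − 1×26)×6 = 294 mm². R_n = min(0.6×400×2040, 0.6×250×3132) + 1.0×400×294 = min(489.6, 469.8) + 117.6 = 587.4 kN. φR_n = 0.75 × 587.4 = 440.6 kN.
Governing: min(1069.7, 648.0, 440.6) = 440.6 kN → block shear.

440.6 kN (block shear governs)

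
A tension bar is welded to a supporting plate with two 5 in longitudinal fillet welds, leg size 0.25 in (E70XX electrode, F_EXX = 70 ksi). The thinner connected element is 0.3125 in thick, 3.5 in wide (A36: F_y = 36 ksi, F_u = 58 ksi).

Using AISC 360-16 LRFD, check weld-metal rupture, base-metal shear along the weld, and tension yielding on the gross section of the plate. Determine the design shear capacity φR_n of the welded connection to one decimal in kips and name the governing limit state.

Weld metal: throat = 0.707×0.25 = 0.17675 in, L = 2×5 = 10 in. φR_n = 0.75 × 0.6 × 70 × 0.17675 × 10 = 55.7 kips.
Base metal shear (0.3125 in plate): yield φR_n = 1.0×0.6×36×0.3125×10 = 67.5 kips; rupture φR_n = 0.75×0.6×58×0.3125×10 = 81.6 kips; take 67.5 kips (yield).
Tension yield (gross): A_g = 3.5×0.3125 = 1.0938 in². φR_n = 0.90 × 36 × 1.0938 = 35.4 kips.
Governing: min(55.7, 67.5, 35.4) = 35.4 kips → gross-section yield.

35.4 kips (gross-section yield governs)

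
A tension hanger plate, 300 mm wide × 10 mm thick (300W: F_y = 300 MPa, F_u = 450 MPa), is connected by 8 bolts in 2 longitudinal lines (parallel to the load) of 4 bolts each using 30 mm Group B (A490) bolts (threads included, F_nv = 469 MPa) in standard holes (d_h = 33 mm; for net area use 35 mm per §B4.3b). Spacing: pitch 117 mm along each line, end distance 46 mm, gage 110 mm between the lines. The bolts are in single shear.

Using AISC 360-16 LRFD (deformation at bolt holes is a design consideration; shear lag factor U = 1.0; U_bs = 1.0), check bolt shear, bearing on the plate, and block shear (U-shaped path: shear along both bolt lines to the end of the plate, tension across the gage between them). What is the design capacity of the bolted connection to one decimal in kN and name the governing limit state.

1325.0 kN (block shear governs)

Bolt shear: A_b = π(30)²/4 = 706.86 mm². φR_n = 0.75 × 469 × 706.86 × 8 × 1 = 1989.1 kN.
Bearing (10 mm plate, F_u = 450 MPa): end bolts L_c = 46 − 33/2 = 29.5, R_n = min(1.2×29.5×10×450, 2.4×30×10×450) = 159.3 kN/bolt; interior L_c = 117 − 33 = 84, R_n = 324 kN/bolt. φR_n = 0.75 × (2×159.3 + 6×324) = 1697.0 kN.
Block shear: shear path 2×[46+3×117] = 2×397 mm, A_gv = 7940, A_nv = 2×(397 − 3.5×35)×10 = 5490 mm²; tension across gage: (110 − 1×35)×10 = 750 mm². R_n = min(0.6×450×5490, 0.6×300×7940) + 1.0×450×750 = min(1482.3, 1429.2) + 337.5 = 1766.7 kN. φR_n = 0.75 × 1766.7 = 1325.0 kN.
Governing: min(1989.1, 1697.0, 1325.0) = 1325.0 kN → block shear.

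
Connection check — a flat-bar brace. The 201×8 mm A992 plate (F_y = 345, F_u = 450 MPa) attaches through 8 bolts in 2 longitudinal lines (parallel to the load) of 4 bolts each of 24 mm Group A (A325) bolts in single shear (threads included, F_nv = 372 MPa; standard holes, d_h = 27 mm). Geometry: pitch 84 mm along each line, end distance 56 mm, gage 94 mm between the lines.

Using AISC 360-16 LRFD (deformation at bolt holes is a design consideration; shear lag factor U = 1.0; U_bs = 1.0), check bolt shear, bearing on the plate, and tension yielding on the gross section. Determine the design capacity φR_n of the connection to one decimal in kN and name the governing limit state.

Bolt shear: A_b = π(24)²/4 = 452.39 mm². φR_n = 0.75 × 372 × 452.39 × 8 × 1 = 1009.7 kN.
Bearing (8 mm plate, F_u = 450 MPa): end bolts L_c = 56 − 27/2 = 42.5, R_n = min(1.2×42.5×8×450, 2.4×24×8×450) = 183.6 kN/bolt; interior L_c = 84 − 27 = 57, R_n = 207.36 kN/bolt. φR_n = 0.75 × (2×183.6 + 6×207.36) = 1208.5 kN.
Tension yield (gross): A_g = 201×8 = 1608 mm². φR_n = 0.90 × 345 × 1608 = 499.3 kN.
Governing: min(1009.7, 1208.5, 499.3) = 499.3 kN → gross-section yield.

499.3 kN (gross-section yield governs)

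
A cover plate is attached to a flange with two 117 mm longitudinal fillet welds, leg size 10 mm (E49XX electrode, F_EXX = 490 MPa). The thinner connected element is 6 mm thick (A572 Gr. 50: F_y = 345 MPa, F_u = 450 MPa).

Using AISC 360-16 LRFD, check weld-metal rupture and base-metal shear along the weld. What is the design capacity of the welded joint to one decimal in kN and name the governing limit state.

284.3 kN (base-metal shear governs)

Weld metal: throat = 0.707×10 = 7.07 mm, L = 2×117 = 234 mm. φR_n = 0.75 × 0.6 × 490 × 7.07 × 234 = 364.8 kN.
Base metal shear (6 mm plate): yield φR_n = 1.0×0.6×345×6×234 = 290.6 kN; rupture φR_n = 0.75×0.6×450×6×234 = 284.3 kN; take 284.3 kN (rupture).
Governing: min(364.8, 284.3) = 284.3 kN → base-metal shear.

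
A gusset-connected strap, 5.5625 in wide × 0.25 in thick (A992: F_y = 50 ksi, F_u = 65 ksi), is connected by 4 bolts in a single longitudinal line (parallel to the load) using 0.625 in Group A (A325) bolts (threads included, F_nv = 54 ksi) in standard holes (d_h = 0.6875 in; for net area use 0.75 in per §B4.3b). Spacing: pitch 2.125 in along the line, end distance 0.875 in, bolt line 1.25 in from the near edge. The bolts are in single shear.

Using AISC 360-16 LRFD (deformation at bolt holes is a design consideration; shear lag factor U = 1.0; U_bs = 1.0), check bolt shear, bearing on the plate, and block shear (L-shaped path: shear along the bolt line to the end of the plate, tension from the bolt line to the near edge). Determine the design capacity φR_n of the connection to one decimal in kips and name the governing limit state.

Bolt shear: A_b = π(0.625)²/4 = 0.3068 in². φR_n = 0.75 × 54 × 0.3068 × 4 × 1 = 49.7 kips.
Bearing (0.25 in plate, F_u = 65 ksi): end bolts L_c = 0.875 − 0.6875/2 = 0.53125, R_n = min(1.2×0.53125×0.25×65, 2.4×0.625×0.25×65) = 10.359 kips/bolt; interior L_c = 2.125 − 0.6875 = 1.4375, R_n = 24.375 kips/bolt. φR_n = 0.75 × (1×10.359 + 3×24.375) = 62.6 kips.
Block shear: shear path 1×[0.875+3×2.125] = 1×7.25 in, A_gv = 1.8125, A_nv = 1×(7.25 − 3.5×0.75)×0.25 = 1.1563 in²; tension to near edge: (1.25 − 0.5×0.75)×0.25 = 0.21875 in². R_n = min(0.6×65×1.1563, 0.6×50×1.8125) + 1.0×65×0.21875 = min(45.096, 54.375) + 14.219 = 59.315 kips. φR_n = 0.75 × 59.315 = 44.5 kips.
Governing: min(49.7, 62.6, 44.5) = 44.5 kips → block shear.

44.5 kips (block shear governs)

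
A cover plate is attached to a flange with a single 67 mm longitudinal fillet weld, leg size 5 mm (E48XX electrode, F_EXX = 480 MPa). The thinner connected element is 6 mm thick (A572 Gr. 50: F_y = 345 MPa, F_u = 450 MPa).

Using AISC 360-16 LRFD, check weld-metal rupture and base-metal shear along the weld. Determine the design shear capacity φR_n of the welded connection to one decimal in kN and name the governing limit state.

Weld metal: throat = 0.707×5 = 3.535 mm, L = 67 mm. φR_n = 0.75 × 0.6 × 480 × 3.535 × 67 = 51.2 kN.
Base metal shear (6 mm plate): yield φR_n = 1.0×0.6×345×6×67 = 83.2 kN; rupture φR_n = 0.75×0.6×450×6×67 = 81.4 kN; take 81.4 kN (rupture).
Governing: min(51.2, 81.4) = 51.2 kN → weld metal.

51.2 kN (weld metal governs)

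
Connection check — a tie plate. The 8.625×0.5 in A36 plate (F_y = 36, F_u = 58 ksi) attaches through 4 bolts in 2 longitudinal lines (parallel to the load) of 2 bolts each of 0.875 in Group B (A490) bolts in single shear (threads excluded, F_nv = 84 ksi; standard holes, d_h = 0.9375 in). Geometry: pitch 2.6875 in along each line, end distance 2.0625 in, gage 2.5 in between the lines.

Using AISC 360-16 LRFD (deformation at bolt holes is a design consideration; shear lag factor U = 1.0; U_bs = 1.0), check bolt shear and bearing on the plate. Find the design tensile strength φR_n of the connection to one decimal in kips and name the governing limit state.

151.5 kips (bolt shear governs)

Bolt shear: A_b = π(0.875)²/4 = 0.60132 in². φR_n = 0.75 × 84 × 0.60132 × 4 × 1 = 151.5 kips.
Bearing (0.5 in plate, F_u = 58 ksi): end bolts L_c = 2.0625 − 0.9375/2 = 1.59375, R_n = min(1.2×1.59375×0.5×58, 2.4×0.875×0.5×58) = 55.463 kips/bolt; interior L_c = 2.6875 − 0.9375 = 1.75, R_n = 60.9 kips/bolt. φR_n = 0.75 × (2×55.463 + 2×60.9) = 174.5 kips.
Governing: min(151.5, 174.5) = 151.5 kips → bolt shear.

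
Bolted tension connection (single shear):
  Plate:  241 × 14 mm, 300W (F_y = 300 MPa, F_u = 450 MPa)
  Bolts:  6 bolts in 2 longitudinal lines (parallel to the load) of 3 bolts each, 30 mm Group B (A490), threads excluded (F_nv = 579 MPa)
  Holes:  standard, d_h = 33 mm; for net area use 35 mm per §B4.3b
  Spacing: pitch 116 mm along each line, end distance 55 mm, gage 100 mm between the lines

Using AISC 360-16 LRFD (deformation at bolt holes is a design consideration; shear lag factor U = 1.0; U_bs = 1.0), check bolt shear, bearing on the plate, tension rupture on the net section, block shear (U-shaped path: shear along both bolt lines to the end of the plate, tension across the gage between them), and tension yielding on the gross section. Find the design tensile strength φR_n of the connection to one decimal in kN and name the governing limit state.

Bolt shear: A_b = π(30)²/4 = 706.86 mm². φR_n = 0.75 × 579 × 706.86 × 6 × 1 = 1841.7 kN.
Bearing (14 mm plate, F_u = 450 MPa): end bolts L_c = 55 − 33/2 = 38.5, R_n = min(1.2×38.5×14×450, 2.4×30×14×450) = 291.06 kN/bolt; interior L_c = 116 − 33 = 83, R_n = 453.6 kN/bolt. φR_n = 0.75 × (2×291.06 + 4×453.6) = 1797.4 kN.
Tension rupture (net): A_n = (241 − 2×35)×14 = 2394 mm² (U = 1.0, A_e = A_n). φR_n = 0.75 × 450 × 2394 = 808.0 kN.
Block shear: shear path 2×[55+2×116] = 2×287 mm, A_gv = 8036, A_nv = 2×(287 − 2.5×35)×14 = 5586 mm²; tension across gage: (100 − 1×35)×14 = 910 mm². R_n = min(0.6×450×5586, 0.6×300×8036) + 1.0×450×910 = min(1508.2, 1446.5) + 409.5 = 1856 kN. φR_n = 0.75 × 1856 = 1392.0 kN.
Tension yield (gross): A_g = 241×14 = 3374 mm². φR_n = 0.90 × 300 × 3374 = 911.0 kN.
Governing: min(1841.7, 1797.4, 808.0, 1392.0, 911.0) = 808.0 kN → net-section rupture.

808.0 kN (net-section rupture governs)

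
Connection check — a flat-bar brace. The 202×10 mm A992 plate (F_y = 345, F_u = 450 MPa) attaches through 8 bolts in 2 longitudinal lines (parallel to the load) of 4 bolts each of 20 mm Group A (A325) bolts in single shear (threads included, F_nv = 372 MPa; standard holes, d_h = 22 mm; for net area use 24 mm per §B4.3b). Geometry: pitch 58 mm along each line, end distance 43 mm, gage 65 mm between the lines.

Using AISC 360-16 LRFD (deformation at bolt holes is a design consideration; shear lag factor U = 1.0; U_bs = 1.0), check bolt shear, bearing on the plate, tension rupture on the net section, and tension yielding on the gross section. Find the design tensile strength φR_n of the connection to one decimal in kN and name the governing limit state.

519.8 kN (net-section rupture governs)

Bolt shear: A_b = π(20)²/4 = 314.16 mm². φR_n = 0.75 × 372 × 314.16 × 8 × 1 = 701.2 kN.
Bearing (10 mm plate, F_u = 450 MPa): end bolts L_c = 43 − 22/2 = 32, R_n = min(1.2×32×10×450, 2.4×20×10×450) = 172.8 kN/bolt; interior L_c = 58 − 22 = 36, R_n = 194.4 kN/bolt. φR_n = 0.75 × (2×172.8 + 6×194.4) = 1134.0 kN.
Tension rupture (net): A_n = (202 − 2×24)×10 = 1540 mm² (U = 1.0, A_e = A_n). φR_n = 0.75 × 450 × 1540 = 519.8 kN.
Tension yield (gross): A_g = 202×10 = 2020 mm². φR_n = 0.90 × 345 × 2020 = 627.2 kN.
Governing: min(701.2, 1134.0, 519.8, 627.2) = 519.8 kN → net-section rupture.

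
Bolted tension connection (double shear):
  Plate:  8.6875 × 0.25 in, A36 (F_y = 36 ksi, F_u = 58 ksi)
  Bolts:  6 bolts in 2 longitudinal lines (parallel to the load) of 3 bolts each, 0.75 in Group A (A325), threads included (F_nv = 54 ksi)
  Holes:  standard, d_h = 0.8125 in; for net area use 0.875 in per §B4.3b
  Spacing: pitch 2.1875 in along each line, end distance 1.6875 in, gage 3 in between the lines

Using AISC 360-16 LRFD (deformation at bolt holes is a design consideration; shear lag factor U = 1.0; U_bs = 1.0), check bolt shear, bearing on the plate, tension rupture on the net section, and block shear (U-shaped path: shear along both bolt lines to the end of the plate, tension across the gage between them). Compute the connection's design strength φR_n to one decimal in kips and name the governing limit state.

72.2 kips (block shear governs)

Bolt shear: A_b = π(0.75)²/4 = 0.44179 in². φR_n = 0.75 × 54 × 0.44179 × 6 × 2 = 214.7 kips.
Bearing (0.25 in plate, F_u = 58 ksi): end bolts L_c = 1.6875 − 0.8125/2 = 1.28125, R_n = min(1.2×1.28125×0.25×58, 2.4×0.75×0.25×58) = 22.294 kips/bolt; interior L_c = 2.1875 − 0.8125 = 1.375, R_n = 23.925 kips/bolt. φR_n = 0.75 × (2×22.294 + 4×23.925) = 105.2 kips.
Tension rupture (net): A_n = (8.6875 − 2×0.875)×0.25 = 1.7344 in² (U = 1.0, A_e = A_n). φR_n = 0.75 × 58 × 1.7344 = 75.4 kips.
Block shear: shear path 2×[1.6875+2×2.1875] = 2×6.0625 in, A_gv = 3.0313, A_nv = 2×(6.0625 − 2.5×0.875)×0.25 = 1.9375 in²; tension across gage: (3 − 1×0.875)×0.25 = 0.53125 in². R_n = min(0.6×58×1.9375, 0.6×36×3.0313) + 1.0×58×0.53125 = min(67.425, 65.476) + 30.813 = 96.289 kips. φR_n = 0.75 × 96.289 = 72.2 kips.
Governing: min(214.7, 105.2, 75.4, 72.2) = 72.2 kips → block shear.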